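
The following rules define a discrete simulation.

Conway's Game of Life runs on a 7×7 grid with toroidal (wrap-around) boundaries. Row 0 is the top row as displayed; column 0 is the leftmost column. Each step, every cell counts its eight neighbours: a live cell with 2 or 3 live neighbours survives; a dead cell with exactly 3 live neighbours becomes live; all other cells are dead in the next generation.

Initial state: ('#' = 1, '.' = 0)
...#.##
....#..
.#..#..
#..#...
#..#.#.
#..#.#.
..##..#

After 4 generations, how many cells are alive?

12

t=0: ...#.##
....#..
.#..#..
#..#...
#..#.#.
#..#.#.
..##..#
t=1: ..##.##
...##..
...##..
####..#
####...
##.#.#.
#.##...
t=2: .#...##
.......
##...#.
......#
.......
.......
#....#.
t=3: #....##
.#...#.
#.....#
#.....#
.......
.......
#....#.
t=4: ##..##.
.#...#.
.#...#.
#.....#
.......
.......
#....#.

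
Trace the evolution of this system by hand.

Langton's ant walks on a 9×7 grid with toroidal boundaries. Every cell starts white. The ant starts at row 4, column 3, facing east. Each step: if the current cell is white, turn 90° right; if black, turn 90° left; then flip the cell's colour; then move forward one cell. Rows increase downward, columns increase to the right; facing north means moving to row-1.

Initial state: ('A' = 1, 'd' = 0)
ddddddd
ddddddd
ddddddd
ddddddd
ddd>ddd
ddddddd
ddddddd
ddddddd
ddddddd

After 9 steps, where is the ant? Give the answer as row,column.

0) ddddddd
ddddddd
ddddddd
ddddddd
ddd>ddd
ddddddd
ddddddd
ddddddd
ddddddd
1) ddddddd
ddddddd
ddddddd
ddddddd
dddAddd
dddvddd
ddddddd
ddddddd
ddddddd
2) ddddddd
ddddddd
ddddddd
ddddddd
dddAddd
dd<Addd
ddddddd
ddddddd
ddddddd
3) ddddddd
ddddddd
ddddddd
ddddddd
dd^Addd
ddAAddd
ddddddd
ddddddd
ddddddd
4) ddddddd
ddddddd
ddddddd
ddddddd
ddA>ddd
ddAAddd
ddddddd
ddddddd
ddddddd
5) ddddddd
ddddddd
ddddddd
ddd^ddd
ddAdddd
ddAAddd
ddddddd
ddddddd
ddddddd
6) ddddddd
ddddddd
ddddddd
dddA>dd
ddAdddd
ddAAddd
ddddddd
ddddddd
ddddddd
7) ddddddd
ddddddd
ddddddd
dddAAdd
ddAdvdd
ddAAddd
ddddddd
ddddddd
ddddddd
8) ddddddd
ddddddd
ddddddd
dddAAdd
ddA<Add
ddAAddd
ddddddd
ddddddd
ddddddd
9) ddddddd
ddddddd
ddddddd
ddd^Add
ddAAAdd
ddAAddd
ddddddd
ddddddd
ddddddd

3,3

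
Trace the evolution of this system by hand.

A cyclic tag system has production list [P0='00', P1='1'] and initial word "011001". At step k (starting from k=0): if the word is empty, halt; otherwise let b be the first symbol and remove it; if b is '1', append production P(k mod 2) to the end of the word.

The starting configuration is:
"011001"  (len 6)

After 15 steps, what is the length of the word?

0

step 0: "011001"  (len 6)
step 1: "11001"  (len 5)
step 2: "10011"  (len 5)
step 3: "001100"  (len 6)
step 4: "01100"  (len 5)
step 5: "1100"  (len 4)
step 6: "1001"  (len 4)
step 7: "00100"  (len 5)
step 8: "0100"  (len 4)
step 9: "100"  (len 3)
step 10: "001"  (len 3)
step 11: "01"  (len 2)
step 12: "1"  (len 1)
step 13: "00"  (len 2)
step 14: "0"  (len 1)
step 15: (halted — word empty)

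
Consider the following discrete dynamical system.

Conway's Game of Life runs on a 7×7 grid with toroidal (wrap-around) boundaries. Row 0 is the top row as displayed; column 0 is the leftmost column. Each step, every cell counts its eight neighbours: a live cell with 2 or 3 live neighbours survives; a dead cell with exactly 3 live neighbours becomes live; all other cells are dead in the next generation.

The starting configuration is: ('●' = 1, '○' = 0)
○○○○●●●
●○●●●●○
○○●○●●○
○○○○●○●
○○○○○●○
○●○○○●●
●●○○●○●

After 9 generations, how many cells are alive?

k=0  ○○○○●●●
●○●●●●○
○○●○●●○
○○○○●○●
○○○○○●○
○●○○○●●
●●○○●○●
k=1  ○○●○○○○
○●●○○○○
○●●○○○○
○○○●●○●
●○○○●○○
○●○○●○○
○●○○●○○
k=2  ○○●●○○○
○○○●○○○
●●○○○○○
●●●●●●○
●○○○●○○
●●○●●●○
○●●●○○○
k=3  ○●○○●○○
○●○●○○○
●○○○○○●
○○●●●●○
○○○○○○○
●○○○○●●
●○○○○○○
k=4  ●●●○○○○
○●●○○○○
●●○○○●●
○○○●●●●
○○○●○○○
●○○○○○●
●●○○○●○
k=5  ○○○○○○●
○○○○○○○
○●○●○○○
○○●●○○○
●○○●○○○
●●○○○○●
○○●○○○○
k=6  ○○○○○○○
○○○○○○○
○○○●○○○
○●○●●○○
●○○●○○●
●●●○○○●
○●○○○○●
k=7  ○○○○○○○
○○○○○○○
○○●●●○○
●○○●●○○
○○○●●●●
○○●○○●○
○●●○○○●
k=8  ○○○○○○○
○○○●○○○
○○●○●○○
○○○○○○●
○○●○○○●
●●●○○○○
○●●○○○○
k=9  ○○●○○○○
○○○●○○○
○○○●○○○
○○○●○●○
○○●○○○●
●○○●○○○
●○●○○○○

11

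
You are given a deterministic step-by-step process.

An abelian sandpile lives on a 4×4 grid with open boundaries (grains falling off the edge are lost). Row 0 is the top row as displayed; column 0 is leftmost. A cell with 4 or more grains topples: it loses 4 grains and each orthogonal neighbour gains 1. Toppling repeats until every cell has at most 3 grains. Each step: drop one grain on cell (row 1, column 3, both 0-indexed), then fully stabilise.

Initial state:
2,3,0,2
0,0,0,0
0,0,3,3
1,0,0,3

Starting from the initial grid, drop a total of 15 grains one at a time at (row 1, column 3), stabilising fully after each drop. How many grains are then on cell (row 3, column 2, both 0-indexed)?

0) 2,3,0,2
0,0,0,0
0,0,3,3
1,0,0,3
1) 2,3,0,2
0,0,0,1
0,0,3,3
1,0,0,3
2) 2,3,0,2
0,0,0,2
0,0,3,3
1,0,0,3
3) 2,3,0,2
0,0,0,3
0,0,3,3
1,0,0,3
4) 2,3,0,3
0,0,2,1
0,1,0,2
1,0,2,0
5) 2,3,0,3
0,0,2,2
0,1,0,2
1,0,2,0
6) 2,3,0,3
0,0,2,3
0,1,0,2
1,0,2,0
7) 2,3,1,0
0,0,3,1
0,1,0,3
1,0,2,0
8) 2,3,1,0
0,0,3,2
0,1,0,3
1,0,2,0
9) 2,3,1,0
0,0,3,3
0,1,0,3
1,0,2,0
10) 2,3,2,1
0,1,0,2
0,1,2,0
1,0,2,1
11) 2,3,2,1
0,1,0,3
0,1,2,0
1,0,2,1
12) 2,3,2,2
0,1,1,0
0,1,2,1
1,0,2,1
13) 2,3,2,2
0,1,1,1
0,1,2,1
1,0,2,1
14) 2,3,2,2
0,1,1,2
0,1,2,1
1,0,2,1
15) 2,3,2,2
0,1,1,3
0,1,2,1
1,0,2,1

2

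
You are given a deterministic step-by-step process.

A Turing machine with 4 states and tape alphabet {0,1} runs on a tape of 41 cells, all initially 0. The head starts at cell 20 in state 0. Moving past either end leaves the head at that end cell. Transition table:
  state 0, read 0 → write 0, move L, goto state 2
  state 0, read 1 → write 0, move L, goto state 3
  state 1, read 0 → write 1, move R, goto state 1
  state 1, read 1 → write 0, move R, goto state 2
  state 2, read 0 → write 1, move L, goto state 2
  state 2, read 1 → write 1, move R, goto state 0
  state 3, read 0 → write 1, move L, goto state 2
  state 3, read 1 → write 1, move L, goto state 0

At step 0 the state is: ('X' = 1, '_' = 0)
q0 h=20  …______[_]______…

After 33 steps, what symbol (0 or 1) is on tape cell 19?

1

[0] q0 h=20  …______[_]______…
[1] q2 h=19  …______[_]______…
[2] q2 h=18  …______[_]X_____…
[3] q2 h=17  …______[_]XX____…
[4] q2 h=16  …______[_]XXX___…
[5] q2 h=15  …______[_]XXXX__…
[6] q2 h=14  …______[_]XXXXX_…
[7] q2 h=13  …______[_]XXXXXX…
[8] q2 h=12  …______[_]XXXXXX…
[9] q2 h=11  …______[_]XXXXXX…
[10] q2 h=10  …______[_]XXXXXX…
[11] q2 h= 9  …______[_]XXXXXX…
[12] q2 h= 8  …______[_]XXXXXX…
[13] q2 h= 7  …______[_]XXXXXX…
[14] q2 h= 6  |______[_]XXXXXX…
[15] q2 h= 5  |_____[_]XXXXXX…
[16] q2 h= 4  |____[_]XXXXXX…
[17] q2 h= 3  |___[_]XXXXXX…
[18] q2 h= 2  |__[_]XXXXXX…
[19] q2 h= 1  |_[_]XXXXXX…
[20] q2 h= 0  |[_]XXXXXX…
[21] q2 h= 0  |[X]XXXXXX…
[22] q0 h= 1  |X[X]XXXXXX…
[23] q3 h= 0  |[X]_XXXXX…
[24] q0 h= 0  |[X]_XXXXX…
[25] q3 h= 0  |[_]_XXXXX…
[26] q2 h= 0  |[X]_XXXXX…
[27] q0 h= 1  |X[_]XXXXXX…
[28] q2 h= 0  |[X]_XXXXX…
[29] q0 h= 1  |X[_]XXXXXX…
[30] q2 h= 0  |[X]_XXXXX…
[31] q0 h= 1  |X[_]XXXXXX…
[32] q2 h= 0  |[X]_XXXXX…
[33] q0 h= 1  |X[_]XXXXXX…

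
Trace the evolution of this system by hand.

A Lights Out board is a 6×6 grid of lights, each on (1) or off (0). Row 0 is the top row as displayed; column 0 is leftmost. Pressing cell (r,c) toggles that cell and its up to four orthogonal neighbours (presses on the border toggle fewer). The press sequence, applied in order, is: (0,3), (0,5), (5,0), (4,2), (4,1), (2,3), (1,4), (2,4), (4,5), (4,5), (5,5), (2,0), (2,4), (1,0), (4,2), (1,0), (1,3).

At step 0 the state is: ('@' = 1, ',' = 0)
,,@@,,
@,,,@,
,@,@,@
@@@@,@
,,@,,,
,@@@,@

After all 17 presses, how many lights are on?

18

step 0: ,,@@,,
@,,,@,
,@,@,@
@@@@,@
,,@,,,
,@@@,@
step 1: ,,,,@,
@,,@@,
,@,@,@
@@@@,@
,,@,,,
,@@@,@
step 2: ,,,,,@
@,,@@@
,@,@,@
@@@@,@
,,@,,,
,@@@,@
step 3: ,,,,,@
@,,@@@
,@,@,@
@@@@,@
@,@,,,
@,@@,@
step 4: ,,,,,@
@,,@@@
,@,@,@
@@,@,@
@@,@,,
@,,@,@
step 5: ,,,,,@
@,,@@@
,@,@,@
@,,@,@
,,@@,,
@@,@,@
step 6: ,,,,,@
@,,,@@
,@@,@@
@,,,,@
,,@@,,
@@,@,@
step 7: ,,,,@@
@,,@,,
,@@,,@
@,,,,@
,,@@,,
@@,@,@
step 8: ,,,,@@
@,,@@,
,@@@@,
@,,,@@
,,@@,,
@@,@,@
step 9: ,,,,@@
@,,@@,
,@@@@,
@,,,@,
,,@@@@
@@,@,,
step 10: ,,,,@@
@,,@@,
,@@@@,
@,,,@@
,,@@,,
@@,@,@
step 11: ,,,,@@
@,,@@,
,@@@@,
@,,,@@
,,@@,@
@@,@@,
step 12: ,,,,@@
,,,@@,
@,@@@,
,,,,@@
,,@@,@
@@,@@,
step 13: ,,,,@@
,,,@,,
@,@,,@
,,,,,@
,,@@,@
@@,@@,
step 14: @,,,@@
@@,@,,
,,@,,@
,,,,,@
,,@@,@
@@,@@,
step 15: @,,,@@
@@,@,,
,,@,,@
,,@,,@
,@,,,@
@@@@@,
step 16: ,,,,@@
,,,@,,
@,@,,@
,,@,,@
,@,,,@
@@@@@,
step 17: ,,,@@@
,,@,@,
@,@@,@
,,@,,@
,@,,,@
@@@@@,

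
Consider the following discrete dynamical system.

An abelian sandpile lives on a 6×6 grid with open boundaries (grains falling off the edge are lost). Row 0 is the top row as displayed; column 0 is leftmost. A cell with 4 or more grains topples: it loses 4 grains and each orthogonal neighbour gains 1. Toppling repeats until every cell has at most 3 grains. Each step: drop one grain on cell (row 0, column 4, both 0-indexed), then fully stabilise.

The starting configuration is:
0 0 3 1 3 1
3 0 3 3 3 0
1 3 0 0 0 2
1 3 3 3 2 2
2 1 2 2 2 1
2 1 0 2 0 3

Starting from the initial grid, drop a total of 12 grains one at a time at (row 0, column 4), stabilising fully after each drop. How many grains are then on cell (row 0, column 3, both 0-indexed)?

[0] 0 0 3 1 3 1
3 0 3 3 3 0
1 3 0 0 0 2
1 3 3 3 2 2
2 1 2 2 2 1
2 1 0 2 0 3
[1] 0 1 1 0 2 2
3 1 1 2 1 1
1 3 1 1 1 2
1 3 3 3 2 2
2 1 2 2 2 1
2 1 0 2 0 3
[2] 0 1 1 0 3 2
3 1 1 2 1 1
1 3 1 1 1 2
1 3 3 3 2 2
2 1 2 2 2 1
2 1 0 2 0 3
[3] 0 1 1 1 0 3
3 1 1 2 2 1
1 3 1 1 1 2
1 3 3 3 2 2
2 1 2 2 2 1
2 1 0 2 0 3
[4] 0 1 1 1 1 3
3 1 1 2 2 1
1 3 1 1 1 2
1 3 3 3 2 2
2 1 2 2 2 1
2 1 0 2 0 3
[5] 0 1 1 1 2 3
3 1 1 2 2 1
1 3 1 1 1 2
1 3 3 3 2 2
2 1 2 2 2 1
2 1 0 2 0 3
[6] 0 1 1 1 3 3
3 1 1 2 2 1
1 3 1 1 1 2
1 3 3 3 2 2
2 1 2 2 2 1
2 1 0 2 0 3
[7] 0 1 1 2 1 0
3 1 1 2 3 2
1 3 1 1 1 2
1 3 3 3 2 2
2 1 2 2 2 1
2 1 0 2 0 3
[8] 0 1 1 2 2 0
3 1 1 2 3 2
1 3 1 1 1 2
1 3 3 3 2 2
2 1 2 2 2 1
2 1 0 2 0 3
[9] 0 1 1 2 3 0
3 1 1 2 3 2
1 3 1 1 1 2
1 3 3 3 2 2
2 1 2 2 2 1
2 1 0 2 0 3
[10] 0 1 1 3 1 1
3 1 1 3 0 3
1 3 1 1 2 2
1 3 3 3 2 2
2 1 2 2 2 1
2 1 0 2 0 3
[11] 0 1 1 3 2 1
3 1 1 3 0 3
1 3 1 1 2 2
1 3 3 3 2 2
2 1 2 2 2 1
2 1 0 2 0 3
[12] 0 1 1 3 3 1
3 1 1 3 0 3
1 3 1 1 2 2
1 3 3 3 2 2
2 1 2 2 2 1
2 1 0 2 0 3

3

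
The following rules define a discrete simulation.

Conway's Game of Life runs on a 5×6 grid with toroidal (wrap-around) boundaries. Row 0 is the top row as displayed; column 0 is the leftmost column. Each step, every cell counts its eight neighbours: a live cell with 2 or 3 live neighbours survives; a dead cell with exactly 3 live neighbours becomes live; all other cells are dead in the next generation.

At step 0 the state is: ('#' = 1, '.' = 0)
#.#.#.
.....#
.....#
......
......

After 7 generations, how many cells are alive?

4

k=0  #.#.#.
.....#
.....#
......
......
k=1  .....#
#...##
......
......
......
k=2  #...##
#...##
.....#
......
......
k=3  #...#.
......
#...##
......
.....#
k=4  .....#
#...#.
.....#
#...#.
.....#
k=5  #...##
#...#.
#...#.
#...#.
#...##
k=6  .#.#..
##.##.
##.##.
##.##.
.#.#..
k=7  .#.#..
......
......
......
.#.#..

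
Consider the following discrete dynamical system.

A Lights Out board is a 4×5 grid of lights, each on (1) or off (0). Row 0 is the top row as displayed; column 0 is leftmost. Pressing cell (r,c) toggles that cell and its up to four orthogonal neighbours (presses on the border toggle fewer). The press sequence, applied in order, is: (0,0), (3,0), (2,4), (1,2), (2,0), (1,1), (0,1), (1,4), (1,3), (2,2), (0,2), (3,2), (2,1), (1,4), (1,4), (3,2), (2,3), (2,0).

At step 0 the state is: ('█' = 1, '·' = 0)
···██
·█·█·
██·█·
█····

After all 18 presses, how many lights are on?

[0] ···██
·█·█·
██·█·
█····
[1] ██·██
██·█·
██·█·
█····
[2] ██·██
██·█·
·█·█·
·█···
[3] ██·██
██·██
·█··█
·█··█
[4] █████
█·█·█
·██·█
·█··█
[5] █████
··█·█
█·█·█
██··█
[6] █·███
██··█
███·█
██··█
[7] ·█·██
█···█
███·█
██··█
[8] ·█·█·
█··█·
███··
██··█
[9] ·█···
█·█·█
████·
██··█
[10] ·█···
█···█
█····
███·█
[11] ··██·
█·█·█
█····
███·█
[12] ··██·
█·█·█
█·█··
█··██
[13] ··██·
███·█
·█···
██·██
[14] ··███
████·
·█··█
██·██
[15] ··██·
███·█
·█···
██·██
[16] ··██·
███·█
·██··
█·█·█
[17] ··██·
█████
·█·██
█·███
[18] ··██·
·████
█··██
··███

12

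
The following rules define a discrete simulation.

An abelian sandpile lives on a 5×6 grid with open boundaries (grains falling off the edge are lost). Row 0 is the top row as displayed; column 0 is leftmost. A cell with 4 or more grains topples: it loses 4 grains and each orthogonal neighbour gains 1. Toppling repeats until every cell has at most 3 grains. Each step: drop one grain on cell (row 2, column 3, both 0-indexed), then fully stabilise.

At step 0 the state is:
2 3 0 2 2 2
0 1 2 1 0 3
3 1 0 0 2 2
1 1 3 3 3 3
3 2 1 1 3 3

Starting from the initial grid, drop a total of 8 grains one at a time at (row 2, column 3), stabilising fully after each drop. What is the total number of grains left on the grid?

step 0: 2 3 0 2 2 2
0 1 2 1 0 3
3 1 0 0 2 2
1 1 3 3 3 3
3 2 1 1 3 3
step 1: 2 3 0 2 2 2
0 1 2 1 0 3
3 1 0 1 2 2
1 1 3 3 3 3
3 2 1 1 3 3
step 2: 2 3 0 2 2 2
0 1 2 1 0 3
3 1 0 2 2 2
1 1 3 3 3 3
3 2 1 1 3 3
step 3: 2 3 0 2 2 2
0 1 2 1 0 3
3 1 0 3 2 2
1 1 3 3 3 3
3 2 1 1 3 3
step 4: 2 3 0 2 2 3
0 1 2 2 2 0
3 1 2 2 1 1
1 2 0 2 3 2
3 2 2 3 1 1
step 5: 2 3 0 2 2 3
0 1 2 2 2 0
3 1 2 3 1 1
1 2 0 2 3 2
3 2 2 3 1 1
step 6: 2 3 0 2 2 3
0 1 2 3 2 0
3 1 3 0 2 1
1 2 0 3 3 2
3 2 2 3 1 1
step 7: 2 3 0 2 2 3
0 1 2 3 2 0
3 1 3 1 2 1
1 2 0 3 3 2
3 2 2 3 1 1
step 8: 2 3 0 2 2 3
0 1 2 3 2 0
3 1 3 2 2 1
1 2 0 3 3 2
3 2 2 3 1 1

55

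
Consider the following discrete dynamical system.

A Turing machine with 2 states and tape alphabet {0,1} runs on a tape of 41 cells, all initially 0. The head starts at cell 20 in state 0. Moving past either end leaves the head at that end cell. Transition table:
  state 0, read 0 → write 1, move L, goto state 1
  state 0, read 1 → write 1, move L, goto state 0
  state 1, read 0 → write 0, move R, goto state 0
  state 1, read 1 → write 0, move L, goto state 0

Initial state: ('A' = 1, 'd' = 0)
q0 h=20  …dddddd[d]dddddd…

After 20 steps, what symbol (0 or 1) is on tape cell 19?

gen 0: q0 h=20  …dddddd[d]dddddd…
gen 1: q1 h=19  …dddddd[d]Addddd…
gen 2: q0 h=20  …dddddd[A]dddddd…
gen 3: q0 h=19  …dddddd[d]Addddd…
gen 4: q1 h=18  …dddddd[d]AAdddd…
gen 5: q0 h=19  …dddddd[A]Addddd…
gen 6: q0 h=18  …dddddd[d]AAdddd…
gen 7: q1 h=17  …dddddd[d]AAAddd…
gen 8: q0 h=18  …dddddd[A]AAdddd…
gen 9: q0 h=17  …dddddd[d]AAAddd…
gen 10: q1 h=16  …dddddd[d]AAAAdd…
gen 11: q0 h=17  …dddddd[A]AAAddd…
gen 12: q0 h=16  …dddddd[d]AAAAdd…
gen 13: q1 h=15  …dddddd[d]AAAAAd…
gen 14: q0 h=16  …dddddd[A]AAAAdd…
gen 15: q0 h=15  …dddddd[d]AAAAAd…
gen 16: q1 h=14  …dddddd[d]AAAAAA…
gen 17: q0 h=15  …dddddd[A]AAAAAd…
gen 18: q0 h=14  …dddddd[d]AAAAAA…
gen 19: q1 h=13  …dddddd[d]AAAAAA…
gen 20: q0 h=14  …dddddd[A]AAAAAA…

1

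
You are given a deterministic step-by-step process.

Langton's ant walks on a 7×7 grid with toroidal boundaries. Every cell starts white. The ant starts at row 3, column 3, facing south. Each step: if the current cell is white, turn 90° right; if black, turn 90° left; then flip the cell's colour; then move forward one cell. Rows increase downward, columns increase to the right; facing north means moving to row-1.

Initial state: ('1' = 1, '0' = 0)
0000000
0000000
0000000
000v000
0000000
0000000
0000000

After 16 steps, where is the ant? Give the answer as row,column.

step 0: 0000000
0000000
0000000
000v000
0000000
0000000
0000000
step 1: 0000000
0000000
0000000
00<1000
0000000
0000000
0000000
step 2: 0000000
0000000
00^0000
0011000
0000000
0000000
0000000
step 3: 0000000
0000000
001>000
0011000
0000000
0000000
0000000
step 4: 0000000
0000000
0011000
001v000
0000000
0000000
0000000
step 5: 0000000
0000000
0011000
0010>00
0000000
0000000
0000000
step 6: 0000000
0000000
0011000
0010100
0000v00
0000000
0000000
step 7: 0000000
0000000
0011000
0010100
000<100
0000000
0000000
step 8: 0000000
0000000
0011000
001^100
0001100
0000000
0000000
step 9: 0000000
0000000
0011000
0011>00
0001100
0000000
0000000
step 10: 0000000
0000000
0011^00
0011000
0001100
0000000
0000000
step 11: 0000000
0000000
00111>0
0011000
0001100
0000000
0000000
step 12: 0000000
0000000
0011110
00110v0
0001100
0000000
0000000
step 13: 0000000
0000000
0011110
0011<10
0001100
0000000
0000000
step 14: 0000000
0000000
0011^10
0011110
0001100
0000000
0000000
step 15: 0000000
0000000
001<010
0011110
0001100
0000000
0000000
step 16: 0000000
0000000
0010010
001v110
0001100
0000000
0000000

3,3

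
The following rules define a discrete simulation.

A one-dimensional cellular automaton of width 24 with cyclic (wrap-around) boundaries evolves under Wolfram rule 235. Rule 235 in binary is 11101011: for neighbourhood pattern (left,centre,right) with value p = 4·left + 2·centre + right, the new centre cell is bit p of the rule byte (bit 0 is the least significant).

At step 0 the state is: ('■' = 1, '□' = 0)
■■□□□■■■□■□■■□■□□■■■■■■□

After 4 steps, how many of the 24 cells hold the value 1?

24

gen 0: ■■□□□■■■□■□■■□■□□■■■■■■□
gen 1: ■■□■■■■■■□■■■■□□■■■■■■■■
gen 2: ■■■■■■■■■■■■■■□■■■■■■■■■
gen 3: ■■■■■■■■■■■■■■■■■■■■■■■■
gen 4: ■■■■■■■■■■■■■■■■■■■■■■■■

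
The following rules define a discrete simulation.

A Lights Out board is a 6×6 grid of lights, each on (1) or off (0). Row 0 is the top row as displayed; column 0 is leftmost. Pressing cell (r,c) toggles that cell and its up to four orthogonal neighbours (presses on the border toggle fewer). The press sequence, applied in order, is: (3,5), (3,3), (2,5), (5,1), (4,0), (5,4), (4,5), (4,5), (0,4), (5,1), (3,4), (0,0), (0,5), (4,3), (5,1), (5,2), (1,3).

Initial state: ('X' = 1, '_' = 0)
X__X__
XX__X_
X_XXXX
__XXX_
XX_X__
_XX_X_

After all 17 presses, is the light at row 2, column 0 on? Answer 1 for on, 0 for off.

1

0) X__X__
XX__X_
X_XXXX
__XXX_
XX_X__
_XX_X_
1) X__X__
XX__X_
X_XXX_
__XX_X
XX_X_X
_XX_X_
2) X__X__
XX__X_
X_X_X_
____XX
XX___X
_XX_X_
3) X__X__
XX__XX
X_X__X
____X_
XX___X
_XX_X_
4) X__X__
XX__XX
X_X__X
____X_
X____X
X___X_
5) X__X__
XX__XX
X_X__X
X___X_
_X___X
____X_
6) X__X__
XX__XX
X_X__X
X___X_
_X__XX
___X_X
7) X__X__
XX__XX
X_X__X
X___XX
_X____
___X__
8) X__X__
XX__XX
X_X__X
X___X_
_X__XX
___X_X
9) X___XX
XX___X
X_X__X
X___X_
_X__XX
___X_X
10) X___XX
XX___X
X_X__X
X___X_
____XX
XXXX_X
11) X___XX
XX___X
X_X_XX
X__X_X
_____X
XXXX_X
12) _X__XX
_X___X
X_X_XX
X__X_X
_____X
XXXX_X
13) _X____
_X____
X_X_XX
X__X_X
_____X
XXXX_X
14) _X____
_X____
X_X_XX
X____X
__XXXX
XXX__X
15) _X____
_X____
X_X_XX
X____X
_XXXXX
_____X
16) _X____
_X____
X_X_XX
X____X
_X_XXX
_XXX_X
17) _X_X__
_XXXX_
X_XXXX
X____X
_X_XXX
_XXX_X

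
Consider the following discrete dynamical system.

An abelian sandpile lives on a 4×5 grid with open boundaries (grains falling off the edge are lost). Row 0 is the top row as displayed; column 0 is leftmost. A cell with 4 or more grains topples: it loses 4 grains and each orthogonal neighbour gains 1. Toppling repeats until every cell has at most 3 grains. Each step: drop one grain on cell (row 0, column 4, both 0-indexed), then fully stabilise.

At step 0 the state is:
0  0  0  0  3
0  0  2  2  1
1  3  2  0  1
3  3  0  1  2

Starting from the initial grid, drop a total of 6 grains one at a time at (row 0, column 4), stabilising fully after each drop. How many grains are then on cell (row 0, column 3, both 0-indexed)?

2

t=0: 0  0  0  0  3
0  0  2  2  1
1  3  2  0  1
3  3  0  1  2
t=1: 0  0  0  1  0
0  0  2  2  2
1  3  2  0  1
3  3  0  1  2
t=2: 0  0  0  1  1
0  0  2  2  2
1  3  2  0  1
3  3  0  1  2
t=3: 0  0  0  1  2
0  0  2  2  2
1  3  2  0  1
3  3  0  1  2
t=4: 0  0  0  1  3
0  0  2  2  2
1  3  2  0  1
3  3  0  1  2
t=5: 0  0  0  2  0
0  0  2  2  3
1  3  2  0  1
3  3  0  1  2
t=6: 0  0  0  2  1
0  0  2  2  3
1  3  2  0  1
3  3  0  1  2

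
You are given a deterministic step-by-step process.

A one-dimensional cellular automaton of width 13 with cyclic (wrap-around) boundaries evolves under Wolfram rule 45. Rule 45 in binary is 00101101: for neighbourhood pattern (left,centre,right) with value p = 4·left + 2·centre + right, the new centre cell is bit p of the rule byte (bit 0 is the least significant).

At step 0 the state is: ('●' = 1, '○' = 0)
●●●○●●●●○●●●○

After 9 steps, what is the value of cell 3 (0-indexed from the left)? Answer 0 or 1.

0

gen 0: ●●●○●●●●○●●●○
gen 1: ●○○●●○○○●●○○●
gen 2: ○○○●○○●○●○○○●
gen 3: ○●○●○○●●●○●○●
gen 4: ●●●●○○●○○●●●●
gen 5: ○○○○○○●○○●○○○
gen 6: ●●●●●○●○○●○●●
gen 7: ○○○○○●●○○●●●○
gen 8: ●●●●○●○○○●○○○
gen 9: ●○○○●●○●○●○●○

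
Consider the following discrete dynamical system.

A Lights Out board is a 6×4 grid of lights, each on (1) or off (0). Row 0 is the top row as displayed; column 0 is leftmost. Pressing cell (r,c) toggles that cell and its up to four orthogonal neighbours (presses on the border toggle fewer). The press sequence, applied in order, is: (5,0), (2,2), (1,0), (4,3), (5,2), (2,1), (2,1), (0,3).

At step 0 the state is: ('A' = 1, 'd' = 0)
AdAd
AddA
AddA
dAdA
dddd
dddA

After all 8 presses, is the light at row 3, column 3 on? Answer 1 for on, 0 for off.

step 0: AdAd
AddA
AddA
dAdA
dddd
dddA
step 1: AdAd
AddA
AddA
dAdA
Addd
AAdA
step 2: AdAd
AdAA
AAAd
dAAA
Addd
AAdA
step 3: ddAd
dAAA
dAAd
dAAA
Addd
AAdA
step 4: ddAd
dAAA
dAAd
dAAd
AdAA
AAdd
step 5: ddAd
dAAA
dAAd
dAAd
AddA
AdAA
step 6: ddAd
ddAA
Addd
ddAd
AddA
AdAA
step 7: ddAd
dAAA
dAAd
dAAd
AddA
AdAA
step 8: dddA
dAAd
dAAd
dAAd
AddA
AdAA

0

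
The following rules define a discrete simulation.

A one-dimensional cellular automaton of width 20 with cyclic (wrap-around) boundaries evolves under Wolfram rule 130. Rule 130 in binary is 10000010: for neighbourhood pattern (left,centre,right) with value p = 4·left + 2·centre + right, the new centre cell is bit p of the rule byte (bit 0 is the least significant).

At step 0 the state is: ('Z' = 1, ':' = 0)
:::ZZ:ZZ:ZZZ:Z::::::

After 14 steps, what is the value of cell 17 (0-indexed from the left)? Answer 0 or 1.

1

0) :::ZZ:ZZ:ZZZ:Z::::::
1) ::Z:::::::Z:::::::::
2) :Z:::::::Z::::::::::
3) Z:::::::Z:::::::::::
4) :::::::Z:::::::::::Z
5) ::::::Z:::::::::::Z:
6) :::::Z:::::::::::Z::
7) ::::Z:::::::::::Z:::
8) :::Z:::::::::::Z::::
9) ::Z:::::::::::Z:::::
10) :Z:::::::::::Z::::::
11) Z:::::::::::Z:::::::
12) :::::::::::Z:::::::Z
13) ::::::::::Z:::::::Z:
14) :::::::::Z:::::::Z::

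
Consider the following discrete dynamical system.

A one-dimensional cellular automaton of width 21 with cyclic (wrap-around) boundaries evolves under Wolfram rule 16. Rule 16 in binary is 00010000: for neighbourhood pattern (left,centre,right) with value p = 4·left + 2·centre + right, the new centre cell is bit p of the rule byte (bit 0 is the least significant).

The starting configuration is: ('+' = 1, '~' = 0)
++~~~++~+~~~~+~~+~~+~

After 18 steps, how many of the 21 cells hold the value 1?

4

gen 0: ++~~~++~+~~~~+~~+~~+~
gen 1: ~~+~~~~~~+~~~~+~~+~~~
gen 2: ~~~+~~~~~~+~~~~+~~+~~
gen 3: ~~~~+~~~~~~+~~~~+~~+~
gen 4: ~~~~~+~~~~~~+~~~~+~~+
gen 5: +~~~~~+~~~~~~+~~~~+~~
gen 6: ~+~~~~~+~~~~~~+~~~~+~
gen 7: ~~+~~~~~+~~~~~~+~~~~+
gen 8: +~~+~~~~~+~~~~~~+~~~~
gen 9: ~+~~+~~~~~+~~~~~~+~~~
gen 10: ~~+~~+~~~~~+~~~~~~+~~
gen 11: ~~~+~~+~~~~~+~~~~~~+~
gen 12: ~~~~+~~+~~~~~+~~~~~~+
gen 13: +~~~~+~~+~~~~~+~~~~~~
gen 14: ~+~~~~+~~+~~~~~+~~~~~
gen 15: ~~+~~~~+~~+~~~~~+~~~~
gen 16: ~~~+~~~~+~~+~~~~~+~~~
gen 17: ~~~~+~~~~+~~+~~~~~+~~
gen 18: ~~~~~+~~~~+~~+~~~~~+~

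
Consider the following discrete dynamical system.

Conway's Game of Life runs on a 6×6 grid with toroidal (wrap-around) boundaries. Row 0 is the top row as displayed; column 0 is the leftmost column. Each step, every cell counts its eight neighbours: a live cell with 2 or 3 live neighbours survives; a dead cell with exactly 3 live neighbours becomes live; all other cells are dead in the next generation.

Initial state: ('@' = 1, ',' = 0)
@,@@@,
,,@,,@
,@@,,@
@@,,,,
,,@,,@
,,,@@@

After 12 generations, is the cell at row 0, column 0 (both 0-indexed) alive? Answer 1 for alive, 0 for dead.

0

k=0  @,@@@,
,,@,,@
,@@,,@
@@,,,,
,,@,,@
,,,@@@
k=1  @@@,,,
,,,,,@
,,@,,@
,,,,,@
,@@@,@
@@,,,,
k=2  ,,@,,@
,,@,,@
@,,,@@
,@,@,@
,@@,@@
,,,@,@
k=3  @,@@,@
,@,@,,
,@@@,,
,@,@,,
,@,,,@
,@,@,@
k=4  ,,,@,@
,,,,,,
@@,@@,
,@,@@,
,@,,,,
,@,@,@
k=5  @,@,,,
@,@@,@
@@,@@@
,@,@@@
,@,@,,
,,,,,,
k=6  @,@@,@
,,,,,,
,,,,,,
,@,,,,
@,,@,,
,@@,,,
k=7  @,@@,,
,,,,,,
,,,,,,
,,,,,,
@,,,,,
,,,,@@
k=8  ,,,@@@
,,,,,,
,,,,,,
,,,,,,
,,,,,@
@@,@@@
k=9  ,,@@,,
,,,,@,
,,,,,,
,,,,,,
,,,,,@
,,@@,,
k=10  ,,@,@,
,,,@,,
,,,,,,
,,,,,,
,,,,,,
,,@@@,
k=11  ,,@,@,
,,,@,,
,,,,,,
,,,,,,
,,,@,,
,,@,@,
k=12  ,,@,@,
,,,@,,
,,,,,,
,,,,,,
,,,@,,
,,@,@,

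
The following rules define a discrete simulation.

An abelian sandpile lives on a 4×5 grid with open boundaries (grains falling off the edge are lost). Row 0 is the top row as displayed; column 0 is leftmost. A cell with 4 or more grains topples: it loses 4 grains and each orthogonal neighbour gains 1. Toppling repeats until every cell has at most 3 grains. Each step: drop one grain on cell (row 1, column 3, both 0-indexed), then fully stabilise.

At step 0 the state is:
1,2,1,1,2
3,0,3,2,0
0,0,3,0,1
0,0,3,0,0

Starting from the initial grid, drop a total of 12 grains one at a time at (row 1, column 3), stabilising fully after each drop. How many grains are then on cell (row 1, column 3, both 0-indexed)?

k=0  1,2,1,1,2
3,0,3,2,0
0,0,3,0,1
0,0,3,0,0
k=1  1,2,1,1,2
3,0,3,3,0
0,0,3,0,1
0,0,3,0,0
k=2  1,2,2,2,2
3,1,1,1,1
0,1,1,2,1
0,1,0,1,0
k=3  1,2,2,2,2
3,1,1,2,1
0,1,1,2,1
0,1,0,1,0
k=4  1,2,2,2,2
3,1,1,3,1
0,1,1,2,1
0,1,0,1,0
k=5  1,2,2,3,2
3,1,2,0,2
0,1,1,3,1
0,1,0,1,0
k=6  1,2,2,3,2
3,1,2,1,2
0,1,1,3,1
0,1,0,1,0
k=7  1,2,2,3,2
3,1,2,2,2
0,1,1,3,1
0,1,0,1,0
k=8  1,2,2,3,2
3,1,2,3,2
0,1,1,3,1
0,1,0,1,0
k=9  1,2,3,0,3
3,1,3,2,3
0,1,2,0,2
0,1,0,2,0
k=10  1,2,3,0,3
3,1,3,3,3
0,1,2,0,2
0,1,0,2,0
k=11  1,3,0,3,0
3,2,1,2,1
0,1,3,1,3
0,1,0,2,0
k=12  1,3,0,3,0
3,2,1,3,1
0,1,3,1,3
0,1,0,2,0

3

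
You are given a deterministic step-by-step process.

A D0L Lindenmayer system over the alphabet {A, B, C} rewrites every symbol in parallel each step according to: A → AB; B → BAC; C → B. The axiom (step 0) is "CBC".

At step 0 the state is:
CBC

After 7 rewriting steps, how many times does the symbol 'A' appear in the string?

k=0  CBC
k=1  BBACB
k=2  BACBACABBBAC
k=3  BACABBBACABBABBACBACBACABB
k=4  BACABBABBACBACBACABBABBACBACABBACBACABBBACABBBACABBABBACBAC
k=5  BACABBABBACBACABBACBACABBBACABBBACABBABBACBACABBACBACABBBA…ACABBABBACBACBACABBABBACBACBACABBABBACBACABBACBACABBBACABB  (len 132)
k=6  BACABBABBACBACABBACBACABBBACABBABBACBACABBBACABBABBACBACBA…ACABBACBACABBBACABBABBACBACABBBACABBABBACBACBACABBABBACBAC  (len 297)
k=7  BACABBABBACBACABBACBACABBBACABBABBACBACABBBACABBABBACBACBA…BBABBACBACABBACBACABBBACABBBACABBABBACBACABBACBACABBBACABB  (len 667)

238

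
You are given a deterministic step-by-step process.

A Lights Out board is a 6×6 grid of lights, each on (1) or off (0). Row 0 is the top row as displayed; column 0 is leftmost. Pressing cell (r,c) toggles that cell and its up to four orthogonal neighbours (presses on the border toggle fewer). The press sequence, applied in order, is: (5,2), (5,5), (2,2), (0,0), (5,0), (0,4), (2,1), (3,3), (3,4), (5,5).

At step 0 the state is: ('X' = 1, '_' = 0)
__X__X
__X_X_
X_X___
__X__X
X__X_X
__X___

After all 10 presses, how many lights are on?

k=0  __X__X
__X_X_
X_X___
__X__X
X__X_X
__X___
k=1  __X__X
__X_X_
X_X___
__X__X
X_XX_X
_X_X__
k=2  __X__X
__X_X_
X_X___
__X__X
X_XX__
_X_XXX
k=3  __X__X
____X_
XX_X__
_____X
X_XX__
_X_XXX
k=4  XXX__X
X___X_
XX_X__
_____X
X_XX__
_X_XXX
k=5  XXX__X
X___X_
XX_X__
_____X
__XX__
X__XXX
k=6  XXXXX_
X_____
XX_X__
_____X
__XX__
X__XXX
k=7  XXXXX_
XX____
__XX__
_X___X
__XX__
X__XXX
k=8  XXXXX_
XX____
__X___
_XXXXX
__X___
X__XXX
k=9  XXXXX_
XX____
__X_X_
_XX___
__X_X_
X__XXX
k=10  XXXXX_
XX____
__X_X_
_XX___
__X_XX
X__X__

16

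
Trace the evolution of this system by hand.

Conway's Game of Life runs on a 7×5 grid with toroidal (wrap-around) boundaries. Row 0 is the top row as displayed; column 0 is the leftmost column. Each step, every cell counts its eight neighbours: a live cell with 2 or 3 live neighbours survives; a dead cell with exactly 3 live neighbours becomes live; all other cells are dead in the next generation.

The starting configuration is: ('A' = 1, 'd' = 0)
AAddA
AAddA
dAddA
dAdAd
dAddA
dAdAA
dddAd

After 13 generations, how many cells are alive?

14

step 0: AAddA
AAddA
dAddA
dAdAd
dAddA
dAdAA
dddAd
step 1: dAAAd
ddAAd
dAdAA
dAdAA
dAddA
dddAA
dAdAd
step 2: dAddA
Adddd
dAddd
dAddd
ddddd
dddAA
AAddd
step 3: dAddA
AAddd
AAddd
ddddd
ddddd
AdddA
dAAAd
step 4: dddAA
ddAdA
AAddd
ddddd
ddddd
AAAAA
dAAAd
step 5: AAddA
dAAdA
AAddd
ddddd
AAAAA
AdddA
ddddd
step 6: dAAAA
ddAAA
AAAdd
dddAd
dAAAd
ddAdd
dAddd
step 7: dAddA
ddddd
AAddd
AddAA
dAdAd
dddAd
AAddd
step 8: dAddd
dAddd
AAddd
dddAd
AddAd
AAddA
AAAdA
step 9: ddddd
dAAdd
AAAdd
AAAdd
AAAAd
ddddd
ddAAA
step 10: dAddd
AdAdd
dddAd
ddddd
AddAA
Adddd
dddAd
step 11: dAAdd
dAAdd
ddddd
dddAd
AdddA
AddAd
ddddd
step 12: dAAdd
dAAdd
ddAdd
ddddA
AddAd
Adddd
dAAdd
step 13: AddAd
dddAd
dAAAd
dddAA
Adddd
AdAdA
AdAdd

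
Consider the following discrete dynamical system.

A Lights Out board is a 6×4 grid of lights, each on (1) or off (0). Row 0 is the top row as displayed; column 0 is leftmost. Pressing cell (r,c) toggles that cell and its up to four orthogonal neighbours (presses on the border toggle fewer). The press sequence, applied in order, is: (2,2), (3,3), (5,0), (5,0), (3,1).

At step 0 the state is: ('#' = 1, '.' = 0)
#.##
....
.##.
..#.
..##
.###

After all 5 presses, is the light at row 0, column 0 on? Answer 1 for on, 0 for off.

1

k=0  #.##
....
.##.
..#.
..##
.###
k=1  #.##
..#.
...#
....
..##
.###
k=2  #.##
..#.
....
..##
..#.
.###
k=3  #.##
..#.
....
..##
#.#.
#.##
k=4  #.##
..#.
....
..##
..#.
.###
k=5  #.##
..#.
.#..
##.#
.##.
.###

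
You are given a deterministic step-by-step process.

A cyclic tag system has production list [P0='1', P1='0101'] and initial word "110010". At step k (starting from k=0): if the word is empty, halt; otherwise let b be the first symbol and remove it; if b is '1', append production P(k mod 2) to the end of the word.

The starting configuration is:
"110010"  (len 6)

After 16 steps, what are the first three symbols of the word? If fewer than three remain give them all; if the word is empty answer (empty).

101

gen 0: "110010"  (len 6)
gen 1: "100101"  (len 6)
gen 2: "001010101"  (len 9)
gen 3: "01010101"  (len 8)
gen 4: "1010101"  (len 7)
gen 5: "0101011"  (len 7)
gen 6: "101011"  (len 6)
gen 7: "010111"  (len 6)
gen 8: "10111"  (len 5)
gen 9: "01111"  (len 5)
gen 10: "1111"  (len 4)
gen 11: "1111"  (len 4)
gen 12: "1110101"  (len 7)
gen 13: "1101011"  (len 7)
gen 14: "1010110101"  (len 10)
gen 15: "0101101011"  (len 10)
gen 16: "101101011"  (len 9)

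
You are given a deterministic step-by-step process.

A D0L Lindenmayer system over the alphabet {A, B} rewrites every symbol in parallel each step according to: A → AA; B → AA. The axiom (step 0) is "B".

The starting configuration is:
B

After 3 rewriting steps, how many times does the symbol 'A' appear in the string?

8

[0] B
[1] AA
[2] AAAA
[3] AAAAAAAA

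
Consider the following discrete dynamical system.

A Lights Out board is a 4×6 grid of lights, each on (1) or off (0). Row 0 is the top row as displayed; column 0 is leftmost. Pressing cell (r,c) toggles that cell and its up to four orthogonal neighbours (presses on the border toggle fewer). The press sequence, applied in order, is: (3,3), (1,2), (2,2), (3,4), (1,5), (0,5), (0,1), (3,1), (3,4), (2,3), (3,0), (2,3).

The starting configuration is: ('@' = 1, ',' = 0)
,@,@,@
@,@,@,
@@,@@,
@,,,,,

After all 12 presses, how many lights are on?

15

0) ,@,@,@
@,@,@,
@@,@@,
@,,,,,
1) ,@,@,@
@,@,@,
@@,,@,
@,@@@,
2) ,@@@,@
@@,@@,
@@@,@,
@,@@@,
3) ,@@@,@
@@@@@,
@,,@@,
@,,@@,
4) ,@@@,@
@@@@@,
@,,@,,
@,,,,@
5) ,@@@,,
@@@@,@
@,,@,@
@,,,,@
6) ,@@@@@
@@@@,,
@,,@,@
@,,,,@
7) @,,@@@
@,@@,,
@,,@,@
@,,,,@
8) @,,@@@
@,@@,,
@@,@,@
,@@,,@
9) @,,@@@
@,@@,,
@@,@@@
,@@@@,
10) @,,@@@
@,@,,,
@@@,,@
,@@,@,
11) @,,@@@
@,@,,,
,@@,,@
@,@,@,
12) @,,@@@
@,@@,,
,@,@@@
@,@@@,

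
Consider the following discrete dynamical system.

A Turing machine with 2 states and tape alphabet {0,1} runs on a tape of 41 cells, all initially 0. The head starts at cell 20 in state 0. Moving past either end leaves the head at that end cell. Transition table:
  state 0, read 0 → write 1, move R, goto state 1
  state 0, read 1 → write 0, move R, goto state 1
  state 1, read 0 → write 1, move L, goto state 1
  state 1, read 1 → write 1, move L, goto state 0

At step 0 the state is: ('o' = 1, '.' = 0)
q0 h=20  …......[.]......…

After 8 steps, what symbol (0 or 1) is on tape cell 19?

t=0: q0 h=20  …......[.]......…
t=1: q1 h=21  ….....o[.]......…
t=2: q1 h=20  …......[o]o.....…
t=3: q0 h=19  …......[.]oo....…
t=4: q1 h=20  ….....o[o]o.....…
t=5: q0 h=19  …......[o]oo....…
t=6: q1 h=20  …......[o]o.....…
t=7: q0 h=19  …......[.]oo....…
t=8: q1 h=20  ….....o[o]o.....…

1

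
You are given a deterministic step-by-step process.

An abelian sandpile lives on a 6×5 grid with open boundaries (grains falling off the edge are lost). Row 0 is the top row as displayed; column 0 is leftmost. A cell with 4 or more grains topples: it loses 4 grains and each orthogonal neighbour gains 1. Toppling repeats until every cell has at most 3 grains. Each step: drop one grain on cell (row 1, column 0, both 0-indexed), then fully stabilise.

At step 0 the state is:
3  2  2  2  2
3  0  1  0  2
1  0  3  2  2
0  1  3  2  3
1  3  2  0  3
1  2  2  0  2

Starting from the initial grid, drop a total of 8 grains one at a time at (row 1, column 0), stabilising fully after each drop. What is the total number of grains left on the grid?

52

k=0  3  2  2  2  2
3  0  1  0  2
1  0  3  2  2
0  1  3  2  3
1  3  2  0  3
1  2  2  0  2
k=1  0  3  2  2  2
1  1  1  0  2
2  0  3  2  2
0  1  3  2  3
1  3  2  0  3
1  2  2  0  2
k=2  0  3  2  2  2
2  1  1  0  2
2  0  3  2  2
0  1  3  2  3
1  3  2  0  3
1  2  2  0  2
k=3  0  3  2  2  2
3  1  1  0  2
2  0  3  2  2
0  1  3  2  3
1  3  2  0  3
1  2  2  0  2
k=4  1  3  2  2  2
0  2  1  0  2
3  0  3  2  2
0  1  3  2  3
1  3  2  0  3
1  2  2  0  2
k=5  1  3  2  2  2
1  2  1  0  2
3  0  3  2  2
0  1  3  2  3
1  3  2  0  3
1  2  2  0  2
k=6  1  3  2  2  2
2  2  1  0  2
3  0  3  2  2
0  1  3  2  3
1  3  2  0  3
1  2  2  0  2
k=7  1  3  2  2  2
3  2  1  0  2
3  0  3  2  2
0  1  3  2  3
1  3  2  0  3
1  2  2  0  2
k=8  2  3  2  2  2
1  3  1  0  2
0  1  3  2  2
1  1  3  2  3
1  3  2  0  3
1  2  2  0  2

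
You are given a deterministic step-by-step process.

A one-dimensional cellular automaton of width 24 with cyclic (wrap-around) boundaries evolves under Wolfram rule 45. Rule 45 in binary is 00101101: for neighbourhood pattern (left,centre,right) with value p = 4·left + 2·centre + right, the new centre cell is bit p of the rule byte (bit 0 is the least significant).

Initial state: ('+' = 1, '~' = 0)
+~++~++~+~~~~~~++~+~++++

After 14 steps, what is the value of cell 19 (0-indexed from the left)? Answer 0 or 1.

k=0  +~++~++~+~~~~~~++~+~++++
k=1  ~++~++~++~++++~+~++++~~~
k=2  ~+~++~++~++~~~++++~~~~++
k=3  ++++~++~++~~+~+~~~~++~+~
k=4  +~~~++~++~~~+++~++~+~+++
k=5  ~~+~+~++~~+~+~~++~++++~~
k=6  +~+++++~~~+++~~+~++~~~~+
k=7  ~++~~~~~+~+~~~~+++~~++~+
k=8  ++~~+++~+++~++~+~~~~+~++
k=9  ~~~~+~~++~~++~++~++~+++~
k=10  +++~+~~+~~~+~++~++~++~~~
k=11  +~~++~~+~+~+++~++~++~~+~
k=12  +~~+~~~+++++~~++~++~~~++
k=13  ~~~+~+~+~~~~~~+~++~~+~+~
k=14  ++~+++++~++++~+++~~~+++~

0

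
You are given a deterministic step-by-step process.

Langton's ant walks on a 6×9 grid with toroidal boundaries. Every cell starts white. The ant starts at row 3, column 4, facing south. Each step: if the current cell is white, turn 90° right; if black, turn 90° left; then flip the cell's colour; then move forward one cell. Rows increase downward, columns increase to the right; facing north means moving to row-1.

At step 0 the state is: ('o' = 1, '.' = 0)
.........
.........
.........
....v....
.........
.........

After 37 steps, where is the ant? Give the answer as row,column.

0) .........
.........
.........
....v....
.........
.........
1) .........
.........
.........
...<o....
.........
.........
2) .........
.........
...^.....
...oo....
.........
.........
3) .........
.........
...o>....
...oo....
.........
.........
4) .........
.........
...oo....
...ov....
.........
.........
5) .........
.........
...oo....
...o.>...
.........
.........
6) .........
.........
...oo....
...o.o...
.....v...
.........
7) .........
.........
...oo....
...o.o...
....<o...
.........
8) .........
.........
...oo....
...o^o...
....oo...
.........
9) .........
.........
...oo....
...oo>...
....oo...
.........
10) .........
.........
...oo^...
...oo....
....oo...
.........
11) .........
.........
...ooo>..
...oo....
....oo...
.........
12) .........
.........
...oooo..
...oo.v..
....oo...
.........
13) .........
.........
...oooo..
...oo<o..
....oo...
.........
14) .........
.........
...oo^o..
...oooo..
....oo...
.........
15) .........
.........
...o<.o..
...oooo..
....oo...
.........
16) .........
.........
...o..o..
...ovoo..
....oo...
.........
17) .........
.........
...o..o..
...o.>o..
....oo...
.........
18) .........
.........
...o.^o..
...o..o..
....oo...
.........
19) .........
.........
...o.o>..
...o..o..
....oo...
.........
20) .........
......^..
...o.o...
...o..o..
....oo...
.........
21) .........
......o>.
...o.o...
...o..o..
....oo...
.........
22) .........
......oo.
...o.o.v.
...o..o..
....oo...
.........
23) .........
......oo.
...o.o<o.
...o..o..
....oo...
.........
24) .........
......^o.
...o.ooo.
...o..o..
....oo...
.........
25) .........
.....<.o.
...o.ooo.
...o..o..
....oo...
.........
26) .....^...
.....o.o.
...o.ooo.
...o..o..
....oo...
.........
27) .....o>..
.....o.o.
...o.ooo.
...o..o..
....oo...
.........
28) .....oo..
.....ovo.
...o.ooo.
...o..o..
....oo...
.........
29) .....oo..
.....<oo.
...o.ooo.
...o..o..
....oo...
.........
30) .....oo..
......oo.
...o.voo.
...o..o..
....oo...
.........
31) .....oo..
......oo.
...o..>o.
...o..o..
....oo...
.........
32) .....oo..
......^o.
...o...o.
...o..o..
....oo...
.........
33) .....oo..
.....<.o.
...o...o.
...o..o..
....oo...
.........
34) .....^o..
.....o.o.
...o...o.
...o..o..
....oo...
.........
35) ....<.o..
.....o.o.
...o...o.
...o..o..
....oo...
.........
36) ....o.o..
.....o.o.
...o...o.
...o..o..
....oo...
....^....
37) ....o.o..
.....o.o.
...o...o.
...o..o..
....oo...
....o>...

5,5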